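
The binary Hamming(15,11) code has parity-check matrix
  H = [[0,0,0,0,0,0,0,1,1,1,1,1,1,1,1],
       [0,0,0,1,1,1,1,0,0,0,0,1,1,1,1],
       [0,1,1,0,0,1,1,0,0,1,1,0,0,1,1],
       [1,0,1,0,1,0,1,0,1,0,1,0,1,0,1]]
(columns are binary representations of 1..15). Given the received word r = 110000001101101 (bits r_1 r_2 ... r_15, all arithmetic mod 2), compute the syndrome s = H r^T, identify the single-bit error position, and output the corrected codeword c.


s = (1, 1, 1, 0)^T, error position = 14, corrected codeword c = 110000001101111

Compute s = H r^T mod 2 one row at a time:
  s_1 = 0 + 1 + 1 + 0 + 1 + 1 + 0 + 1 = 5 ≡ 1 (mod 2).
  s_2 = 0 + 0 + 0 + 0 + 1 + 1 + 0 + 1 = 3 ≡ 1 (mod 2).
  s_3 = 1 + 0 + 0 + 0 + 1 + 0 + 0 + 1 = 3 ≡ 1 (mod 2).
  s_4 = 1 + 0 + 0 + 0 + 1 + 0 + 1 + 1 = 4 ≡ 0 (mod 2).
s = (1, 1, 1, 0)^T — this equals column 14 of H (binary 1110), so error is at position 14.
Correct: flip bit 14 of r = 110000001101101 to get c = 110000001101111.


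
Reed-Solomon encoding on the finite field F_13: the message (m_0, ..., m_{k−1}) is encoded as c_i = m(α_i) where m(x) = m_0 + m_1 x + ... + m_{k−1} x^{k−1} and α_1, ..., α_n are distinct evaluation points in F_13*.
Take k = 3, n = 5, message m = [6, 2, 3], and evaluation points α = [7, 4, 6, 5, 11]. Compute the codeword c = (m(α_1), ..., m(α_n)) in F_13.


c = [11, 10, 9, 0, 1]

Message polynomial: m(x) = 6 + 2·x + 3·x^2 (mod 13).
For each evaluation point α_i, compute m(α_i) mod 13:
  α_1 = 7: Horner steps 3 → 10 → 11, so m(7) = 11.
  α_2 = 4: Horner steps 3 → 1 → 10, so m(4) = 10.
  α_3 = 6: Horner steps 3 → 7 → 9, so m(6) = 9.
  α_4 = 5: Horner steps 3 → 4 → 0, so m(5) = 0.
  α_5 = 11: Horner steps 3 → 9 → 1, so m(11) = 1.
Codeword c = [11, 10, 9, 0, 1] ∈ F_13^5.


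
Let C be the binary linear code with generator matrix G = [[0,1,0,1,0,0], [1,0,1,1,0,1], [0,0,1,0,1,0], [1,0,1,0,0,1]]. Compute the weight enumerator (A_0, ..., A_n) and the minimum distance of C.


Weight distribution: A_0 = 1, A_1 = 2, A_2 = 2, A_3 = 4, A_4 = 5, A_5 = 2. Minimum distance d = 1.

Enumerate all 2^4 = 16 messages m ∈ F_2^4.
For each, compute codeword c = mG in F_2^6, then tally its weight.
  m = 0000 → c = 000000, weight = 0.
  m = 1000 → c = 010100, weight = 2.
  m = 0100 → c = 101101, weight = 4.
  m = 1100 → c = 111001, weight = 4.
  m = 0010 → c = 001010, weight = 2.
  m = 1010 → c = 011110, weight = 4.
  m = 0110 → c = 100111, weight = 4.
  m = 1110 → c = 110011, weight = 4.
  m = 0001 → c = 101001, weight = 3.
  m = 1001 → c = 111101, weight = 5.
  m = 0101 → c = 000100, weight = 1.
  m = 1101 → c = 010000, weight = 1.
  m = 0011 → c = 100011, weight = 3.
  m = 1011 → c = 110111, weight = 5.
  m = 0111 → c = 001110, weight = 3.
  m = 1111 → c = 011010, weight = 3.
Tally weights:
  weight 0: 1 codewords.
  weight 1: 2 codewords.
  weight 2: 2 codewords.
  weight 3: 4 codewords.
  weight 4: 5 codewords.
  weight 5: 2 codewords.
Minimum distance d = smallest w > 0 with A_w > 0 = 1.
Sanity: Σ A_w = 16 = 2^4 = 16 ✓.


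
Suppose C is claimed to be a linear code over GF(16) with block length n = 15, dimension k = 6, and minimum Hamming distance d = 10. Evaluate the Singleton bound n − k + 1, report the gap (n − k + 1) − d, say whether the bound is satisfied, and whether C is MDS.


Singleton RHS = n − k + 1 = 10, slack = 0, bound satisfied, MDS.

Singleton bound: d ≤ n − k + 1.
Here n = 15, k = 6, so n − k + 1 = 10.
Given d = 10, check d ≤ 10: YES.
Slack = (n − k + 1) − d = 0.
The code is MDS (slack = 0).
Description: the claimed parameters are [15, 6, 10]_16; such a code would be MDS (meets Singleton bound).


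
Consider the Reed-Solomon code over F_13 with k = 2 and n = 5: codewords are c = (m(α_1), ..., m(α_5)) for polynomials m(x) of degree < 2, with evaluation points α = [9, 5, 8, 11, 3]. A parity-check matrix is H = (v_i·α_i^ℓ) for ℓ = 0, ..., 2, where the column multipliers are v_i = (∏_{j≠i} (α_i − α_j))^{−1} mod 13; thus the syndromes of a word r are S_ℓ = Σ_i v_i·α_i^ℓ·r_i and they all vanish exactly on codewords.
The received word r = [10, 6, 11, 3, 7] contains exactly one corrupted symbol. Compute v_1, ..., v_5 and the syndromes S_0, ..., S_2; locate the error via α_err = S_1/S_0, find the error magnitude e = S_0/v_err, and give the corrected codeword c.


S = (8, 7, 11), error at position 1, error magnitude e = 6, c = [4, 6, 11, 3, 7].

Step 1: column multipliers v_i = (∏_{j≠i}(α_i − α_j))^{−1} mod 13.
  i = 1 (α = 9): (9−5)(9−8)(9−11)(9−3) = 4·1·(−2)·6 = −48 ≡ 4, so v_1 = 4^{−1} = 10 (mod 13).
  i = 2 (α = 5): (5−9)(5−8)(5−11)(5−3) = (−4)·(−3)·(−6)·2 = −144 ≡ 12, so v_2 = 12^{−1} = 12 (mod 13).
  i = 3 (α = 8): (8−9)(8−5)(8−11)(8−3) = (−1)·3·(−3)·5 = 45 ≡ 6, so v_3 = 6^{−1} = 11 (mod 13).
  i = 4 (α = 11): (11−9)(11−5)(11−8)(11−3) = 2·6·3·8 = 288 ≡ 2, so v_4 = 2^{−1} = 7 (mod 13).
  i = 5 (α = 3): (3−9)(3−5)(3−8)(3−11) = (−6)·(−2)·(−5)·(−8) = 480 ≡ 12, so v_5 = 12^{−1} = 12 (mod 13).
  v = [10, 12, 11, 7, 12].
Step 2: syndromes of r = [10, 6, 11, 3, 7] (all sums mod 13).
  S_0 = Σ v_i r_i = 10·10 + 12·6 + 11·11 + 7·3 + 12·7 = 398 ≡ 8.
  S_1 = Σ v_i α_i r_i = 10·9·10 + 12·5·6 + 11·8·11 + 7·11·3 + 12·3·7 = 2711 ≡ 7.
  α_i^2 mod 13 = [3, 12, 12, 4, 9].
  S_2 = Σ v_i α_i^2 r_i = 10·3·10 + 12·12·6 + 11·12·11 + 7·4·3 + 12·9·7 = 3456 ≡ 11.
  S = (8, 7, 11) ≠ 0, so r is not a codeword (an error is present).
Step 3: locate the error. For a single error e at position i, S_ℓ = v_i·e·α_i^ℓ, so α_err = S_1/S_0.
  S_0^{−1} = 8^{−1} = 5 (mod 13), so α_err = 7·5 = 35 ≡ 9 = α_1. Error position i = 1.
  Consistency check: S_2/S_1 = 11·2 = 22 ≡ 9 = α_err ✓ (single-error assumption holds).
Step 4: error magnitude e = S_0/v_1 = S_0·∏_{j≠1}(α_1 − α_j) = 8·4 = 32 ≡ 6 (mod 13).
Step 5: correct position 1: c_1 = r_1 − e = 10 − 6 ≡ 4 (mod 13). Hence c = [4, 6, 11, 3, 7].
  Check: interpolating c through the α_i gives m(x) = 2 + 6·x (degree < 2) with m(α_i) = c_i for every i, so c is indeed a codeword.


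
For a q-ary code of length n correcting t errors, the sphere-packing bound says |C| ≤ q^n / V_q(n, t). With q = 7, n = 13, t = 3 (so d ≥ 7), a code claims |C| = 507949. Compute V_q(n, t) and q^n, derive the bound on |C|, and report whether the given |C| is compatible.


V_q(n, t) = 64663, q^n = 96889010407, Hamming bound = 1498368, |C| = 507949 ≤ bound (satisfied).

Step 1: Compute V_q(n, t) = Σ_{j=0}^3 C(n, j) (q−1)^j.
  j = 0: C(13,0)·(6)^0 = 1·1 = 1.
  j = 1: C(13,1)·(6)^1 = 13·6 = 78.
  j = 2: C(13,2)·(6)^2 = 78·36 = 2808.
  j = 3: C(13,3)·(6)^3 = 286·216 = 61776.
  V_q(n, t) = 1 + 78 + 2808 + 61776 = 64663.
Step 2: q^n = 7^13 = 96889010407.
Step 3: Hamming bound ⌊q^n / V_q(n,t)⌋ = ⌊96889010407/64663⌋ = 1498368.
Step 4: Compare |C| = 507949 to 1498368: satisfied.
The claimed |C| lies below the Hamming bound.


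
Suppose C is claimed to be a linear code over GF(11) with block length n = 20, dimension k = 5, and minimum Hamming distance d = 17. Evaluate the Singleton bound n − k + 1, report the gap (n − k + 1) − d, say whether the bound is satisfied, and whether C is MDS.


Singleton RHS = n − k + 1 = 16, slack = -1, bound violated (no such code; not MDS).

Singleton bound: d ≤ n − k + 1.
Here n = 20, k = 5, so n − k + 1 = 16.
Given d = 17, check d ≤ 16: NO.
Slack = (n − k + 1) − d = -1.
The slack is negative: d = 17 exceeds n − k + 1 = 16 by 1, so the Singleton bound is violated and no linear [20, 5, 17]_11 code can exist. In particular it is not MDS (MDS requires d = n − k + 1 exactly).
Description: the claimed parameters are [20, 5, 17]_11; such a code would be impossible (violates the Singleton bound).


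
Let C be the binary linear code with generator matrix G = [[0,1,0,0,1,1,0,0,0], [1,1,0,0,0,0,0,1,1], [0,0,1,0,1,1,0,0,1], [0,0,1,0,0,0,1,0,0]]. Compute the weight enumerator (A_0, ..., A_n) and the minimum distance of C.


Weight distribution: A_0 = 1, A_2 = 1, A_3 = 5, A_4 = 3, A_5 = 2, A_6 = 3, A_7 = 1. Minimum distance d = 2.

Enumerate all 2^4 = 16 messages m ∈ F_2^4.
For each, compute codeword c = mG in F_2^9, then tally its weight.
  m = 0000 → c = 000000000, weight = 0.
  m = 1000 → c = 010011000, weight = 3.
  m = 0100 → c = 110000011, weight = 4.
  m = 1100 → c = 100011011, weight = 5.
  m = 0010 → c = 001011001, weight = 4.
  m = 1010 → c = 011000001, weight = 3.
  m = 0110 → c = 111011010, weight = 6.
  m = 1110 → c = 101000010, weight = 3.
  m = 0001 → c = 001000100, weight = 2.
  m = 1001 → c = 011011100, weight = 5.
  m = 0101 → c = 111000111, weight = 6.
  m = 1101 → c = 101011111, weight = 7.
  m = 0011 → c = 000011101, weight = 4.
  m = 1011 → c = 010000101, weight = 3.
  m = 0111 → c = 110011110, weight = 6.
  m = 1111 → c = 100000110, weight = 3.
Tally weights:
  weight 0: 1 codewords.
  weight 2: 1 codewords.
  weight 3: 5 codewords.
  weight 4: 3 codewords.
  weight 5: 2 codewords.
  weight 6: 3 codewords.
  weight 7: 1 codewords.
Minimum distance d = smallest w > 0 with A_w > 0 = 2.
Sanity: Σ A_w = 16 = 2^4 = 16 ✓.


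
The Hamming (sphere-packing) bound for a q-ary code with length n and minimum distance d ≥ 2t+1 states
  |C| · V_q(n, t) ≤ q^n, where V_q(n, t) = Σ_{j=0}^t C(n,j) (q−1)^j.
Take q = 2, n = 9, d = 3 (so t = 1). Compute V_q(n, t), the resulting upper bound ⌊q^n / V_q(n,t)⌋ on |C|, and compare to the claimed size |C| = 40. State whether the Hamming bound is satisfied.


V_q(n, t) = 10, q^n = 512, Hamming bound = 51, |C| = 40 ≤ bound (satisfied).

Step 1: Compute V_q(n, t) = Σ_{j=0}^1 C(n, j) (q−1)^j.
  j = 0: C(9,0)·(1)^0 = 1·1 = 1.
  j = 1: C(9,1)·(1)^1 = 9·1 = 9.
  V_q(n, t) = 1 + 9 = 10.
Step 2: q^n = 2^9 = 512.
Step 3: Hamming bound ⌊q^n / V_q(n,t)⌋ = ⌊512/10⌋ = 51.
Step 4: Compare |C| = 40 to 51: satisfied.
The claimed |C| lies below the Hamming bound.


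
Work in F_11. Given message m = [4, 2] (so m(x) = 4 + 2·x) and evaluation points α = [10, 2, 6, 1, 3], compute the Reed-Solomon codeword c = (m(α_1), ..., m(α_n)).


c = [2, 8, 5, 6, 10]

Message polynomial: m(x) = 4 + 2·x (mod 11).
For each evaluation point α_i, compute m(α_i) mod 11:
  α_1 = 10: Horner steps 2 → 2, so m(10) = 2.
  α_2 = 2: Horner steps 2 → 8, so m(2) = 8.
  α_3 = 6: Horner steps 2 → 5, so m(6) = 5.
  α_4 = 1: Horner steps 2 → 6, so m(1) = 6.
  α_5 = 3: Horner steps 2 → 10, so m(3) = 10.
Codeword c = [2, 8, 5, 6, 10] ∈ F_11^5.


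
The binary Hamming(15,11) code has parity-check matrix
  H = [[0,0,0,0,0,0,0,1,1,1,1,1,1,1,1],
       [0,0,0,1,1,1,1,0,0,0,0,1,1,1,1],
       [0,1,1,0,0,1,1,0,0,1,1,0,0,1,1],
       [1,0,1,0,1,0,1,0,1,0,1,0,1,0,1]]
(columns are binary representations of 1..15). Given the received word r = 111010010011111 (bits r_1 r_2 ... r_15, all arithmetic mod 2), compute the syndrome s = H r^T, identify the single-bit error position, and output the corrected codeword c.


s = (0, 1, 1, 0)^T, error position = 6, corrected codeword c = 111011010011111

Compute s = H r^T mod 2 one row at a time:
  s_1 = 1 + 0 + 0 + 1 + 1 + 1 + 1 + 1 = 6 ≡ 0 (mod 2).
  s_2 = 0 + 1 + 0 + 0 + 1 + 1 + 1 + 1 = 5 ≡ 1 (mod 2).
  s_3 = 1 + 1 + 0 + 0 + 0 + 1 + 1 + 1 = 5 ≡ 1 (mod 2).
  s_4 = 1 + 1 + 1 + 0 + 0 + 1 + 1 + 1 = 6 ≡ 0 (mod 2).
s = (0, 1, 1, 0)^T — this equals column 6 of H (binary 0110), so error is at position 6.
Correct: flip bit 6 of r = 111010010011111 to get c = 111011010011111.


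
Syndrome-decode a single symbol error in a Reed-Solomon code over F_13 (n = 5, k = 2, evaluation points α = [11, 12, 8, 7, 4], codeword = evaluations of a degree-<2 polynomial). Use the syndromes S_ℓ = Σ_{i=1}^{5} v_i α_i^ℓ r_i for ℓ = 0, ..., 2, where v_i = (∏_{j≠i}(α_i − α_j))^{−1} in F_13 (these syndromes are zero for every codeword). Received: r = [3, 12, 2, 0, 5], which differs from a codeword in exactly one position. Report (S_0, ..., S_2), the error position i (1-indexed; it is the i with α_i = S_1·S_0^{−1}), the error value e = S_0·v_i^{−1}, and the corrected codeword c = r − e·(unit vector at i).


S = (4, 2, 1), error at position 4, error magnitude e = 7, c = [3, 12, 2, 6, 5].

Step 1: column multipliers v_i = (∏_{j≠i}(α_i − α_j))^{−1} mod 13.
  i = 1 (α = 11): (11−12)(11−8)(11−7)(11−4) = (−1)·3·4·7 = −84 ≡ 7, so v_1 = 7^{−1} = 2 (mod 13).
  i = 2 (α = 12): (12−11)(12−8)(12−7)(12−4) = 1·4·5·8 = 160 ≡ 4, so v_2 = 4^{−1} = 10 (mod 13).
  i = 3 (α = 8): (8−11)(8−12)(8−7)(8−4) = (−3)·(−4)·1·4 = 48 ≡ 9, so v_3 = 9^{−1} = 3 (mod 13).
  i = 4 (α = 7): (7−11)(7−12)(7−8)(7−4) = (−4)·(−5)·(−1)·3 = −60 ≡ 5, so v_4 = 5^{−1} = 8 (mod 13).
  i = 5 (α = 4): (4−11)(4−12)(4−8)(4−7) = (−7)·(−8)·(−4)·(−3) = 672 ≡ 9, so v_5 = 9^{−1} = 3 (mod 13).
  v = [2, 10, 3, 8, 3].
Step 2: syndromes of r = [3, 12, 2, 0, 5] (all sums mod 13).
  S_0 = Σ v_i r_i = 2·3 + 10·12 + 3·2 + 8·0 + 3·5 = 147 ≡ 4.
  S_1 = Σ v_i α_i r_i = 2·11·3 + 10·12·12 + 3·8·2 + 8·7·0 + 3·4·5 = 1614 ≡ 2.
  α_i^2 mod 13 = [4, 1, 12, 10, 3].
  S_2 = Σ v_i α_i^2 r_i = 2·4·3 + 10·1·12 + 3·12·2 + 8·10·0 + 3·3·5 = 261 ≡ 1.
  S = (4, 2, 1) ≠ 0, so r is not a codeword (an error is present).
Step 3: locate the error. For a single error e at position i, S_ℓ = v_i·e·α_i^ℓ, so α_err = S_1/S_0.
  S_0^{−1} = 4^{−1} = 10 (mod 13), so α_err = 2·10 = 20 ≡ 7 = α_4. Error position i = 4.
  Consistency check: S_2/S_1 = 1·7 = 7 ≡ 7 = α_err ✓ (single-error assumption holds).
Step 4: error magnitude e = S_0/v_4 = S_0·∏_{j≠4}(α_4 − α_j) = 4·5 = 20 ≡ 7 (mod 13).
Step 5: correct position 4: c_4 = r_4 − e = 0 − 7 ≡ 6 (mod 13). Hence c = [3, 12, 2, 6, 5].
  Check: interpolating c through the α_i gives m(x) = 8 + 9·x (degree < 2) with m(α_i) = c_i for every i, so c is indeed a codeword.


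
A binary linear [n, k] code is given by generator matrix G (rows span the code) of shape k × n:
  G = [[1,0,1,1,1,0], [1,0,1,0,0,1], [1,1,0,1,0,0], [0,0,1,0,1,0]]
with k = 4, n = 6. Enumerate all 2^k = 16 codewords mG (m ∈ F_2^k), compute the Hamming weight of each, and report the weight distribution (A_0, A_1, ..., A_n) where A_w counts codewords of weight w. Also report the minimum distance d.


Weight distribution: A_0 = 1, A_1 = 1, A_2 = 2, A_3 = 6, A_4 = 5, A_5 = 1. Minimum distance d = 1.

Enumerate all 2^4 = 16 messages m ∈ F_2^4.
For each, compute codeword c = mG in F_2^6, then tally its weight.
  m = 0000 → c = 000000, weight = 0.
  m = 1000 → c = 101110, weight = 4.
  m = 0100 → c = 101001, weight = 3.
  m = 1100 → c = 000111, weight = 3.
  m = 0010 → c = 110100, weight = 3.
  m = 1010 → c = 011010, weight = 3.
  m = 0110 → c = 011101, weight = 4.
  m = 1110 → c = 110011, weight = 4.
  m = 0001 → c = 001010, weight = 2.
  m = 1001 → c = 100100, weight = 2.
  m = 0101 → c = 100011, weight = 3.
  m = 1101 → c = 001101, weight = 3.
  m = 0011 → c = 111110, weight = 5.
  m = 1011 → c = 010000, weight = 1.
  m = 0111 → c = 010111, weight = 4.
  m = 1111 → c = 111001, weight = 4.
Tally weights:
  weight 0: 1 codewords.
  weight 1: 1 codewords.
  weight 2: 2 codewords.
  weight 3: 6 codewords.
  weight 4: 5 codewords.
  weight 5: 1 codewords.
Minimum distance d = smallest w > 0 with A_w > 0 = 1.
Sanity: Σ A_w = 16 = 2^4 = 16 ✓.


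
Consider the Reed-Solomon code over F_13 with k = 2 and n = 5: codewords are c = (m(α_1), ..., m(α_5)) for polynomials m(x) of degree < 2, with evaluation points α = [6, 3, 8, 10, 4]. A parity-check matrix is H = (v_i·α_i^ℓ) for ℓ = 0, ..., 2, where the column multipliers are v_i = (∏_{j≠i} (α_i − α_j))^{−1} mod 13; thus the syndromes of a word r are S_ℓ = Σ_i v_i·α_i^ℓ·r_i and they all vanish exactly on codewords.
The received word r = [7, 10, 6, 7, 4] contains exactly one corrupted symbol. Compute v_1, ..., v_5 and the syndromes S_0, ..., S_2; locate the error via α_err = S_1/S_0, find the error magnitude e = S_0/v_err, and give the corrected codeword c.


S = (6, 10, 8), error at position 1, error magnitude e = 2, c = [5, 10, 6, 7, 4].

Step 1: column multipliers v_i = (∏_{j≠i}(α_i − α_j))^{−1} mod 13.
  i = 1 (α = 6): (6−3)(6−8)(6−10)(6−4) = 3·(−2)·(−4)·2 = 48 ≡ 9, so v_1 = 9^{−1} = 3 (mod 13).
  i = 2 (α = 3): (3−6)(3−8)(3−10)(3−4) = (−3)·(−5)·(−7)·(−1) = 105 ≡ 1, so v_2 = 1^{−1} = 1 (mod 13).
  i = 3 (α = 8): (8−6)(8−3)(8−10)(8−4) = 2·5·(−2)·4 = −80 ≡ 11, so v_3 = 11^{−1} = 6 (mod 13).
  i = 4 (α = 10): (10−6)(10−3)(10−8)(10−4) = 4·7·2·6 = 336 ≡ 11, so v_4 = 11^{−1} = 6 (mod 13).
  i = 5 (α = 4): (4−6)(4−3)(4−8)(4−10) = (−2)·1·(−4)·(−6) = −48 ≡ 4, so v_5 = 4^{−1} = 10 (mod 13).
  v = [3, 1, 6, 6, 10].
Step 2: syndromes of r = [7, 10, 6, 7, 4] (all sums mod 13).
  S_0 = Σ v_i r_i = 3·7 + 1·10 + 6·6 + 6·7 + 10·4 = 149 ≡ 6.
  S_1 = Σ v_i α_i r_i = 3·6·7 + 1·3·10 + 6·8·6 + 6·10·7 + 10·4·4 = 1024 ≡ 10.
  α_i^2 mod 13 = [10, 9, 12, 9, 3].
  S_2 = Σ v_i α_i^2 r_i = 3·10·7 + 1·9·10 + 6·12·6 + 6·9·7 + 10·3·4 = 1230 ≡ 8.
  S = (6, 10, 8) ≠ 0, so r is not a codeword (an error is present).
Step 3: locate the error. For a single error e at position i, S_ℓ = v_i·e·α_i^ℓ, so α_err = S_1/S_0.
  S_0^{−1} = 6^{−1} = 11 (mod 13), so α_err = 10·11 = 110 ≡ 6 = α_1. Error position i = 1.
  Consistency check: S_2/S_1 = 8·4 = 32 ≡ 6 = α_err ✓ (single-error assumption holds).
Step 4: error magnitude e = S_0/v_1 = S_0·∏_{j≠1}(α_1 − α_j) = 6·9 = 54 ≡ 2 (mod 13).
Step 5: correct position 1: c_1 = r_1 − e = 7 − 2 ≡ 5 (mod 13). Hence c = [5, 10, 6, 7, 4].
  Check: interpolating c through the α_i gives m(x) = 2 + 7·x (degree < 2) with m(α_i) = c_i for every i, so c is indeed a codeword.


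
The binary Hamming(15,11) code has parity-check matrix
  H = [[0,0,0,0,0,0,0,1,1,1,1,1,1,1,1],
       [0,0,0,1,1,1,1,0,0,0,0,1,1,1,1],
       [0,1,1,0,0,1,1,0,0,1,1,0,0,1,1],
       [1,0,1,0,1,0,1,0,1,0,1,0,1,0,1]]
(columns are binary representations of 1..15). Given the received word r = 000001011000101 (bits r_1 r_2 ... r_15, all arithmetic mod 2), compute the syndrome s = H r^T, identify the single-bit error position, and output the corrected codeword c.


s = (0, 1, 0, 1)^T, error position = 5, corrected codeword c = 000011011000101

Compute s = H r^T mod 2 one row at a time:
  s_1 = 1 + 1 + 0 + 0 + 0 + 1 + 0 + 1 = 4 ≡ 0 (mod 2).
  s_2 = 0 + 0 + 1 + 0 + 0 + 1 + 0 + 1 = 3 ≡ 1 (mod 2).
  s_3 = 0 + 0 + 1 + 0 + 0 + 0 + 0 + 1 = 2 ≡ 0 (mod 2).
  s_4 = 0 + 0 + 0 + 0 + 1 + 0 + 1 + 1 = 3 ≡ 1 (mod 2).
s = (0, 1, 0, 1)^T — this equals column 5 of H (binary 0101), so error is at position 5.
Correct: flip bit 5 of r = 000001011000101 to get c = 000011011000101.


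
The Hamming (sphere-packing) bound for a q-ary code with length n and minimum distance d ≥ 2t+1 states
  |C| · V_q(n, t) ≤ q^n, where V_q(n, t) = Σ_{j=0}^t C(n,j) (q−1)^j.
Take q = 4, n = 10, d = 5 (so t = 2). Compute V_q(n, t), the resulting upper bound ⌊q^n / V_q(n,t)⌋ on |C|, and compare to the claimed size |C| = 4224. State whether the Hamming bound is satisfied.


V_q(n, t) = 436, q^n = 1048576, Hamming bound = 2404, |C| = 4224 > bound (violated).

Step 1: Compute V_q(n, t) = Σ_{j=0}^2 C(n, j) (q−1)^j.
  j = 0: C(10,0)·(3)^0 = 1·1 = 1.
  j = 1: C(10,1)·(3)^1 = 10·3 = 30.
  j = 2: C(10,2)·(3)^2 = 45·9 = 405.
  V_q(n, t) = 1 + 30 + 405 = 436.
Step 2: q^n = 4^10 = 1048576.
Step 3: Hamming bound ⌊q^n / V_q(n,t)⌋ = ⌊1048576/436⌋ = 2404.
Step 4: Compare |C| = 4224 to 2404: violated.
The claimed |C| lies above the Hamming bound, so no 4-ary code of length 10 with d ≥ 5 can have 4224 codewords.


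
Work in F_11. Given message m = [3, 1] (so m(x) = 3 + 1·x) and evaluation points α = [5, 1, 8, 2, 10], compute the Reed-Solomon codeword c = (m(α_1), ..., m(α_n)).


c = [8, 4, 0, 5, 2]

Message polynomial: m(x) = 3 + 1·x (mod 11).
For each evaluation point α_i, compute m(α_i) mod 11:
  α_1 = 5: Horner steps 1 → 8, so m(5) = 8.
  α_2 = 1: Horner steps 1 → 4, so m(1) = 4.
  α_3 = 8: Horner steps 1 → 0, so m(8) = 0.
  α_4 = 2: Horner steps 1 → 5, so m(2) = 5.
  α_5 = 10: Horner steps 1 → 2, so m(10) = 2.
Codeword c = [8, 4, 0, 5, 2] ∈ F_11^5.


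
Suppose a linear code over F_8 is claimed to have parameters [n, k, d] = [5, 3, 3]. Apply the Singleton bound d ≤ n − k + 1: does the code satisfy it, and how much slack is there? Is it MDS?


Singleton RHS = n − k + 1 = 3, slack = 0, bound satisfied, MDS.

Singleton bound: d ≤ n − k + 1.
Here n = 5, k = 3, so n − k + 1 = 3.
Given d = 3, check d ≤ 3: YES.
Slack = (n − k + 1) − d = 0.
The code is MDS (slack = 0).
Description: the claimed parameters are [5, 3, 3]_8; such a code would be MDS (meets Singleton bound).


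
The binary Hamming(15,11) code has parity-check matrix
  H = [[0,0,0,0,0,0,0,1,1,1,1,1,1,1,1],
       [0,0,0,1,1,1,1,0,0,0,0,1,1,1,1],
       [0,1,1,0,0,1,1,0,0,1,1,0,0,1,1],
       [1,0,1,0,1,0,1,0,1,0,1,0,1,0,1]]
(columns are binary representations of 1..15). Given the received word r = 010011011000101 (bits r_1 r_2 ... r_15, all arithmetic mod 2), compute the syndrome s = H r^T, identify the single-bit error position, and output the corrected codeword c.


s = (0, 0, 1, 0)^T, error position = 2, corrected codeword c = 000011011000101

Compute s = H r^T mod 2 one row at a time:
  s_1 = 1 + 1 + 0 + 0 + 0 + 1 + 0 + 1 = 4 ≡ 0 (mod 2).
  s_2 = 0 + 1 + 1 + 0 + 0 + 1 + 0 + 1 = 4 ≡ 0 (mod 2).
  s_3 = 1 + 0 + 1 + 0 + 0 + 0 + 0 + 1 = 3 ≡ 1 (mod 2).
  s_4 = 0 + 0 + 1 + 0 + 1 + 0 + 1 + 1 = 4 ≡ 0 (mod 2).
s = (0, 0, 1, 0)^T — this equals column 2 of H (binary 0010), so error is at position 2.
Correct: flip bit 2 of r = 010011011000101 to get c = 000011011000101.


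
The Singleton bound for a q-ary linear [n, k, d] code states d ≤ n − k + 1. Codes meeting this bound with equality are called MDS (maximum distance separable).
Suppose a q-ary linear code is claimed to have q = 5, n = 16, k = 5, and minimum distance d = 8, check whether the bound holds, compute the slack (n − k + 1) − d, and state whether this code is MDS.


Singleton RHS = n − k + 1 = 12, slack = 4, bound satisfied, not MDS.

Singleton bound: d ≤ n − k + 1.
Here n = 16, k = 5, so n − k + 1 = 12.
Given d = 8, check d ≤ 12: YES.
Slack = (n − k + 1) − d = 4.
The code is NOT MDS (slack = 4 > 0).
Description: the claimed parameters are [16, 5, 8]_5; such a code would be non-MDS.


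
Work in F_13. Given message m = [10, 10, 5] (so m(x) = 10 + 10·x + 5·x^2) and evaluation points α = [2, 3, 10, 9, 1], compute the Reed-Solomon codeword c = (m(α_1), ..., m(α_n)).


c = [11, 7, 12, 11, 12]

Message polynomial: m(x) = 10 + 10·x + 5·x^2 (mod 13).
For each evaluation point α_i, compute m(α_i) mod 13:
  α_1 = 2: Horner steps 5 → 7 → 11, so m(2) = 11.
  α_2 = 3: Horner steps 5 → 12 → 7, so m(3) = 7.
  α_3 = 10: Horner steps 5 → 8 → 12, so m(10) = 12.
  α_4 = 9: Horner steps 5 → 3 → 11, so m(9) = 11.
  α_5 = 1: Horner steps 5 → 2 → 12, so m(1) = 12.
Codeword c = [11, 7, 12, 11, 12] ∈ F_13^5.


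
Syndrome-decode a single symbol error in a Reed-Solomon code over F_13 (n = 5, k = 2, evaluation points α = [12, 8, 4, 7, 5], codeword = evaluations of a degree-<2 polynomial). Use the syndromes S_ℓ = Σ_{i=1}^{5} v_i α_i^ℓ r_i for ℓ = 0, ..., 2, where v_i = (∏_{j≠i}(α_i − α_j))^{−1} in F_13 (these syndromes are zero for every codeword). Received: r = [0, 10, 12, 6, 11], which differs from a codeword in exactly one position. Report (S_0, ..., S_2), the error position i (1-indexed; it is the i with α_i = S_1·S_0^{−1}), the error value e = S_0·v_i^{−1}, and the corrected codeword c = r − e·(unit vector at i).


S = (1, 4, 3), error at position 3, error magnitude e = 5, c = [0, 10, 7, 6, 11].

Step 1: column multipliers v_i = (∏_{j≠i}(α_i − α_j))^{−1} mod 13.
  i = 1 (α = 12): (12−8)(12−4)(12−7)(12−5) = 4·8·5·7 = 1120 ≡ 2, so v_1 = 2^{−1} = 7 (mod 13).
  i = 2 (α = 8): (8−12)(8−4)(8−7)(8−5) = (−4)·4·1·3 = −48 ≡ 4, so v_2 = 4^{−1} = 10 (mod 13).
  i = 3 (α = 4): (4−12)(4−8)(4−7)(4−5) = (−8)·(−4)·(−3)·(−1) = 96 ≡ 5, so v_3 = 5^{−1} = 8 (mod 13).
  i = 4 (α = 7): (7−12)(7−8)(7−4)(7−5) = (−5)·(−1)·3·2 = 30 ≡ 4, so v_4 = 4^{−1} = 10 (mod 13).
  i = 5 (α = 5): (5−12)(5−8)(5−4)(5−7) = (−7)·(−3)·1·(−2) = −42 ≡ 10, so v_5 = 10^{−1} = 4 (mod 13).
  v = [7, 10, 8, 10, 4].
Step 2: syndromes of r = [0, 10, 12, 6, 11] (all sums mod 13).
  S_0 = Σ v_i r_i = 7·0 + 10·10 + 8·12 + 10·6 + 4·11 = 300 ≡ 1.
  S_1 = Σ v_i α_i r_i = 7·12·0 + 10·8·10 + 8·4·12 + 10·7·6 + 4·5·11 = 1824 ≡ 4.
  α_i^2 mod 13 = [1, 12, 3, 10, 12].
  S_2 = Σ v_i α_i^2 r_i = 7·1·0 + 10·12·10 + 8·3·12 + 10·10·6 + 4·12·11 = 2616 ≡ 3.
  S = (1, 4, 3) ≠ 0, so r is not a codeword (an error is present).
Step 3: locate the error. For a single error e at position i, S_ℓ = v_i·e·α_i^ℓ, so α_err = S_1/S_0.
  S_0^{−1} = 1^{−1} = 1 (mod 13), so α_err = 4·1 = 4 ≡ 4 = α_3. Error position i = 3.
  Consistency check: S_2/S_1 = 3·10 = 30 ≡ 4 = α_err ✓ (single-error assumption holds).
Step 4: error magnitude e = S_0/v_3 = S_0·∏_{j≠3}(α_3 − α_j) = 1·5 = 5 ≡ 5 (mod 13).
Step 5: correct position 3: c_3 = r_3 − e = 12 − 5 ≡ 7 (mod 13). Hence c = [0, 10, 7, 6, 11].
  Check: interpolating c through the α_i gives m(x) = 4 + 4·x (degree < 2) with m(α_i) = c_i for every i, so c is indeed a codeword.


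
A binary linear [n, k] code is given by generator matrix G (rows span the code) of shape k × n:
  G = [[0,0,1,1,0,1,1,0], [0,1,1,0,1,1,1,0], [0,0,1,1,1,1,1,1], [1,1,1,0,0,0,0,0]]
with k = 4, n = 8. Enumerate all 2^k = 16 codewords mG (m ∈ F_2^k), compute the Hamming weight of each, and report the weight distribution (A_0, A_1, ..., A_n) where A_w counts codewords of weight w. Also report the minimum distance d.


Weight distribution: A_0 = 1, A_2 = 1, A_3 = 3, A_4 = 5, A_5 = 4, A_6 = 1, A_7 = 1. Minimum distance d = 2.

Enumerate all 2^4 = 16 messages m ∈ F_2^4.
For each, compute codeword c = mG in F_2^8, then tally its weight.
  m = 0000 → c = 00000000, weight = 0.
  m = 1000 → c = 00110110, weight = 4.
  m = 0100 → c = 01101110, weight = 5.
  m = 1100 → c = 01011000, weight = 3.
  m = 0010 → c = 00111111, weight = 6.
  m = 1010 → c = 00001001, weight = 2.
  m = 0110 → c = 01010001, weight = 3.
  m = 1110 → c = 01100111, weight = 5.
  m = 0001 → c = 11100000, weight = 3.
  m = 1001 → c = 11010110, weight = 5.
  m = 0101 → c = 10001110, weight = 4.
  m = 1101 → c = 10111000, weight = 4.
  m = 0011 → c = 11011111, weight = 7.
  m = 1011 → c = 11101001, weight = 5.
  m = 0111 → c = 10110001, weight = 4.
  m = 1111 → c = 10000111, weight = 4.
Tally weights:
  weight 0: 1 codewords.
  weight 2: 1 codewords.
  weight 3: 3 codewords.
  weight 4: 5 codewords.
  weight 5: 4 codewords.
  weight 6: 1 codewords.
  weight 7: 1 codewords.
Minimum distance d = smallest w > 0 with A_w > 0 = 2.
Sanity: Σ A_w = 16 = 2^4 = 16 ✓.


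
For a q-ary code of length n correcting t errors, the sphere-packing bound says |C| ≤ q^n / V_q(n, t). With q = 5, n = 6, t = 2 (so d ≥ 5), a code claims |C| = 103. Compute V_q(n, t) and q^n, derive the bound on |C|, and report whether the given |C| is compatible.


V_q(n, t) = 265, q^n = 15625, Hamming bound = 58, |C| = 103 > bound (violated).

Step 1: Compute V_q(n, t) = Σ_{j=0}^2 C(n, j) (q−1)^j.
  j = 0: C(6,0)·(4)^0 = 1·1 = 1.
  j = 1: C(6,1)·(4)^1 = 6·4 = 24.
  j = 2: C(6,2)·(4)^2 = 15·16 = 240.
  V_q(n, t) = 1 + 24 + 240 = 265.
Step 2: q^n = 5^6 = 15625.
Step 3: Hamming bound ⌊q^n / V_q(n,t)⌋ = ⌊15625/265⌋ = 58.
Step 4: Compare |C| = 103 to 58: violated.
The claimed |C| lies above the Hamming bound, so no 5-ary code of length 6 with d ≥ 5 can have 103 codewords.


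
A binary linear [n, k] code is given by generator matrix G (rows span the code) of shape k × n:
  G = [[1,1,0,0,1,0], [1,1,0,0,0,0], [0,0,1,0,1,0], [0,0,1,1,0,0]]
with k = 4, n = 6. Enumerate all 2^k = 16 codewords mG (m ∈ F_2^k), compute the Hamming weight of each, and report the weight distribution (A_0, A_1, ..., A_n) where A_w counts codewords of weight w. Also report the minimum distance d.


Weight distribution: A_0 = 1, A_1 = 3, A_2 = 4, A_3 = 4, A_4 = 3, A_5 = 1. Minimum distance d = 1.

Enumerate all 2^4 = 16 messages m ∈ F_2^4.
For each, compute codeword c = mG in F_2^6, then tally its weight.
  m = 0000 → c = 000000, weight = 0.
  m = 1000 → c = 110010, weight = 3.
  m = 0100 → c = 110000, weight = 2.
  m = 1100 → c = 000010, weight = 1.
  m = 0010 → c = 001010, weight = 2.
  m = 1010 → c = 111000, weight = 3.
  m = 0110 → c = 111010, weight = 4.
  m = 1110 → c = 001000, weight = 1.
  m = 0001 → c = 001100, weight = 2.
  m = 1001 → c = 111110, weight = 5.
  m = 0101 → c = 111100, weight = 4.
  m = 1101 → c = 001110, weight = 3.
  m = 0011 → c = 000110, weight = 2.
  m = 1011 → c = 110100, weight = 3.
  m = 0111 → c = 110110, weight = 4.
  m = 1111 → c = 000100, weight = 1.
Tally weights:
  weight 0: 1 codewords.
  weight 1: 3 codewords.
  weight 2: 4 codewords.
  weight 3: 4 codewords.
  weight 4: 3 codewords.
  weight 5: 1 codewords.
Minimum distance d = smallest w > 0 with A_w > 0 = 1.
Sanity: Σ A_w = 16 = 2^4 = 16 ✓.


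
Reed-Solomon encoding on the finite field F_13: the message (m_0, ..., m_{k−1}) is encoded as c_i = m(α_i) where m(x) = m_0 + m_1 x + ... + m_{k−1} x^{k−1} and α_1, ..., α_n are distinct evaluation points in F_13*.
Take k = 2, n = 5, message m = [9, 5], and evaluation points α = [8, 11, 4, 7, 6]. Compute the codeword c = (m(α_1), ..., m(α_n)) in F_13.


c = [10, 12, 3, 5, 0]

Message polynomial: m(x) = 9 + 5·x (mod 13).
For each evaluation point α_i, compute m(α_i) mod 13:
  α_1 = 8: Horner steps 5 → 10, so m(8) = 10.
  α_2 = 11: Horner steps 5 → 12, so m(11) = 12.
  α_3 = 4: Horner steps 5 → 3, so m(4) = 3.
  α_4 = 7: Horner steps 5 → 5, so m(7) = 5.
  α_5 = 6: Horner steps 5 → 0, so m(6) = 0.
Codeword c = [10, 12, 3, 5, 0] ∈ F_13^5.


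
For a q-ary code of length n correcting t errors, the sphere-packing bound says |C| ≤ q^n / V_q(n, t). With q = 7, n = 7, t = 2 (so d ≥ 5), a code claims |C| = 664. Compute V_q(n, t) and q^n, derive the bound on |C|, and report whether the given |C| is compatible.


V_q(n, t) = 799, q^n = 823543, Hamming bound = 1030, |C| = 664 ≤ bound (satisfied).

Step 1: Compute V_q(n, t) = Σ_{j=0}^2 C(n, j) (q−1)^j.
  j = 0: C(7,0)·(6)^0 = 1·1 = 1.
  j = 1: C(7,1)·(6)^1 = 7·6 = 42.
  j = 2: C(7,2)·(6)^2 = 21·36 = 756.
  V_q(n, t) = 1 + 42 + 756 = 799.
Step 2: q^n = 7^7 = 823543.
Step 3: Hamming bound ⌊q^n / V_q(n,t)⌋ = ⌊823543/799⌋ = 1030.
Step 4: Compare |C| = 664 to 1030: satisfied.
The claimed |C| lies below the Hamming bound.


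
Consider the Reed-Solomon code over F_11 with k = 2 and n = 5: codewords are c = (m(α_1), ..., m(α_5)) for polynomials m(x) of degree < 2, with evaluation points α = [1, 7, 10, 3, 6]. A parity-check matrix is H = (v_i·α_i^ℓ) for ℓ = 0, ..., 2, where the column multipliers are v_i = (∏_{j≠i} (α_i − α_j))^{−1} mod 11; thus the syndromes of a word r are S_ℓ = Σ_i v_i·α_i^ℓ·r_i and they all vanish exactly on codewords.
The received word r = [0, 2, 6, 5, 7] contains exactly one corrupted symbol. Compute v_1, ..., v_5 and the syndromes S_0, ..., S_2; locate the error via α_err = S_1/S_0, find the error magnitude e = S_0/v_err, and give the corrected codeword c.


S = (4, 6, 9), error at position 2, error magnitude e = 9, c = [0, 4, 6, 5, 7].

Step 1: column multipliers v_i = (∏_{j≠i}(α_i − α_j))^{−1} mod 11.
  i = 1 (α = 1): (1−7)(1−10)(1−3)(1−6) = (−6)·(−9)·(−2)·(−5) = 540 ≡ 1, so v_1 = 1^{−1} = 1 (mod 11).
  i = 2 (α = 7): (7−1)(7−10)(7−3)(7−6) = 6·(−3)·4·1 = −72 ≡ 5, so v_2 = 5^{−1} = 9 (mod 11).
  i = 3 (α = 10): (10−1)(10−7)(10−3)(10−6) = 9·3·7·4 = 756 ≡ 8, so v_3 = 8^{−1} = 7 (mod 11).
  i = 4 (α = 3): (3−1)(3−7)(3−10)(3−6) = 2·(−4)·(−7)·(−3) = −168 ≡ 8, so v_4 = 8^{−1} = 7 (mod 11).
  i = 5 (α = 6): (6−1)(6−7)(6−10)(6−3) = 5·(−1)·(−4)·3 = 60 ≡ 5, so v_5 = 5^{−1} = 9 (mod 11).
  v = [1, 9, 7, 7, 9].
Step 2: syndromes of r = [0, 2, 6, 5, 7] (all sums mod 11).
  S_0 = Σ v_i r_i = 1·0 + 9·2 + 7·6 + 7·5 + 9·7 = 158 ≡ 4.
  S_1 = Σ v_i α_i r_i = 1·1·0 + 9·7·2 + 7·10·6 + 7·3·5 + 9·6·7 = 1029 ≡ 6.
  α_i^2 mod 11 = [1, 5, 1, 9, 3].
  S_2 = Σ v_i α_i^2 r_i = 1·1·0 + 9·5·2 + 7·1·6 + 7·9·5 + 9·3·7 = 636 ≡ 9.
  S = (4, 6, 9) ≠ 0, so r is not a codeword (an error is present).
Step 3: locate the error. For a single error e at position i, S_ℓ = v_i·e·α_i^ℓ, so α_err = S_1/S_0.
  S_0^{−1} = 4^{−1} = 3 (mod 11), so α_err = 6·3 = 18 ≡ 7 = α_2. Error position i = 2.
  Consistency check: S_2/S_1 = 9·2 = 18 ≡ 7 = α_err ✓ (single-error assumption holds).
Step 4: error magnitude e = S_0/v_2 = S_0·∏_{j≠2}(α_2 − α_j) = 4·5 = 20 ≡ 9 (mod 11).
Step 5: correct position 2: c_2 = r_2 − e = 2 − 9 ≡ 4 (mod 11). Hence c = [0, 4, 6, 5, 7].
  Check: interpolating c through the α_i gives m(x) = 3 + 8·x (degree < 2) with m(α_i) = c_i for every i, so c is indeed a codeword.


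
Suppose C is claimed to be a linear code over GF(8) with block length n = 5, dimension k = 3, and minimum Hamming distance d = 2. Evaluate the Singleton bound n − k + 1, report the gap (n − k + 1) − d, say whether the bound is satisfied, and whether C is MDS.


Singleton RHS = n − k + 1 = 3, slack = 1, bound satisfied, not MDS.

Singleton bound: d ≤ n − k + 1.
Here n = 5, k = 3, so n − k + 1 = 3.
Given d = 2, check d ≤ 3: YES.
Slack = (n − k + 1) − d = 1.
The code is NOT MDS (slack = 1 > 0).
Description: the claimed parameters are [5, 3, 2]_8; such a code would be non-MDS.


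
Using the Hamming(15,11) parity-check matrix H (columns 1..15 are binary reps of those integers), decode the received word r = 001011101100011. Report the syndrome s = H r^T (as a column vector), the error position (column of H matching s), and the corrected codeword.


s = (0, 1, 0, 1)^T, error position = 5, corrected codeword c = 001001101100011

Compute s = H r^T mod 2 one row at a time:
  s_1 = 0 + 1 + 1 + 0 + 0 + 0 + 1 + 1 = 4 ≡ 0 (mod 2).
  s_2 = 0 + 1 + 1 + 1 + 0 + 0 + 1 + 1 = 5 ≡ 1 (mod 2).
  s_3 = 0 + 1 + 1 + 1 + 1 + 0 + 1 + 1 = 6 ≡ 0 (mod 2).
  s_4 = 0 + 1 + 1 + 1 + 1 + 0 + 0 + 1 = 5 ≡ 1 (mod 2).
s = (0, 1, 0, 1)^T — this equals column 5 of H (binary 0101), so error is at position 5.
Correct: flip bit 5 of r = 001011101100011 to get c = 001001101100011.


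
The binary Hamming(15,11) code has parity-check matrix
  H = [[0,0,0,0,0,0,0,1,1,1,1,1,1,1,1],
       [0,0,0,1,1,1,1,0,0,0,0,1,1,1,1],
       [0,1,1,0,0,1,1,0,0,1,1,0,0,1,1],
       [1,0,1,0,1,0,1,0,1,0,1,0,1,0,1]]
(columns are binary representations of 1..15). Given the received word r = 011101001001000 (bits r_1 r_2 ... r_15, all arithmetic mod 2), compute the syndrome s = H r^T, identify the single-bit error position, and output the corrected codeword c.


s = (0, 1, 1, 0)^T, error position = 6, corrected codeword c = 011100001001000

Compute s = H r^T mod 2 one row at a time:
  s_1 = 0 + 1 + 0 + 0 + 1 + 0 + 0 + 0 = 2 ≡ 0 (mod 2).
  s_2 = 1 + 0 + 1 + 0 + 1 + 0 + 0 + 0 = 3 ≡ 1 (mod 2).
  s_3 = 1 + 1 + 1 + 0 + 0 + 0 + 0 + 0 = 3 ≡ 1 (mod 2).
  s_4 = 0 + 1 + 0 + 0 + 1 + 0 + 0 + 0 = 2 ≡ 0 (mod 2).
s = (0, 1, 1, 0)^T — this equals column 6 of H (binary 0110), so error is at position 6.
Correct: flip bit 6 of r = 011101001001000 to get c = 011100001001000.


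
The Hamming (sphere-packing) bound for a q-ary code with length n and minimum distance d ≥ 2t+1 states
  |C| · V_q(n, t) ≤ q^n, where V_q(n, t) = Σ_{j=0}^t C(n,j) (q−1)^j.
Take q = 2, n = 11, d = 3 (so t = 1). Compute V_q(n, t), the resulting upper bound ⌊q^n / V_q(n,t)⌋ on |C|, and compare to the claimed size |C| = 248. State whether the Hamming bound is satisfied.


V_q(n, t) = 12, q^n = 2048, Hamming bound = 170, |C| = 248 > bound (violated).

Step 1: Compute V_q(n, t) = Σ_{j=0}^1 C(n, j) (q−1)^j.
  j = 0: C(11,0)·(1)^0 = 1·1 = 1.
  j = 1: C(11,1)·(1)^1 = 11·1 = 11.
  V_q(n, t) = 1 + 11 = 12.
Step 2: q^n = 2^11 = 2048.
Step 3: Hamming bound ⌊q^n / V_q(n,t)⌋ = ⌊2048/12⌋ = 170.
Step 4: Compare |C| = 248 to 170: violated.
The claimed |C| lies above the Hamming bound, so no 2-ary code of length 11 with d ≥ 3 can have 248 codewords.


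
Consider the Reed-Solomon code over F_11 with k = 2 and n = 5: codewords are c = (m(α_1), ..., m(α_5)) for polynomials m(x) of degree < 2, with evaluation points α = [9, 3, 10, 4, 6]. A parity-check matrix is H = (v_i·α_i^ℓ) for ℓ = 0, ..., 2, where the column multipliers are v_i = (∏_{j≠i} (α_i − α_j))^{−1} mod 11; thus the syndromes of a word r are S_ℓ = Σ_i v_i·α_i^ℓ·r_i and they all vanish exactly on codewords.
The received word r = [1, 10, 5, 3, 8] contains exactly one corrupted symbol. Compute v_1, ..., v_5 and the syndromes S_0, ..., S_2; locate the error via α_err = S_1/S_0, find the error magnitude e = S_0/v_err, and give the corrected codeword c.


S = (5, 8, 4), error at position 5, error magnitude e = 8, c = [1, 10, 5, 3, 0].

Step 1: column multipliers v_i = (∏_{j≠i}(α_i − α_j))^{−1} mod 11.
  i = 1 (α = 9): (9−3)(9−10)(9−4)(9−6) = 6·(−1)·5·3 = −90 ≡ 9, so v_1 = 9^{−1} = 5 (mod 11).
  i = 2 (α = 3): (3−9)(3−10)(3−4)(3−6) = (−6)·(−7)·(−1)·(−3) = 126 ≡ 5, so v_2 = 5^{−1} = 9 (mod 11).
  i = 3 (α = 10): (10−9)(10−3)(10−4)(10−6) = 1·7·6·4 = 168 ≡ 3, so v_3 = 3^{−1} = 4 (mod 11).
  i = 4 (α = 4): (4−9)(4−3)(4−10)(4−6) = (−5)·1·(−6)·(−2) = −60 ≡ 6, so v_4 = 6^{−1} = 2 (mod 11).
  i = 5 (α = 6): (6−9)(6−3)(6−10)(6−4) = (−3)·3·(−4)·2 = 72 ≡ 6, so v_5 = 6^{−1} = 2 (mod 11).
  v = [5, 9, 4, 2, 2].
Step 2: syndromes of r = [1, 10, 5, 3, 8] (all sums mod 11).
  S_0 = Σ v_i r_i = 5·1 + 9·10 + 4·5 + 2·3 + 2·8 = 137 ≡ 5.
  S_1 = Σ v_i α_i r_i = 5·9·1 + 9·3·10 + 4·10·5 + 2·4·3 + 2·6·8 = 635 ≡ 8.
  α_i^2 mod 11 = [4, 9, 1, 5, 3].
  S_2 = Σ v_i α_i^2 r_i = 5·4·1 + 9·9·10 + 4·1·5 + 2·5·3 + 2·3·8 = 928 ≡ 4.
  S = (5, 8, 4) ≠ 0, so r is not a codeword (an error is present).
Step 3: locate the error. For a single error e at position i, S_ℓ = v_i·e·α_i^ℓ, so α_err = S_1/S_0.
  S_0^{−1} = 5^{−1} = 9 (mod 11), so α_err = 8·9 = 72 ≡ 6 = α_5. Error position i = 5.
  Consistency check: S_2/S_1 = 4·7 = 28 ≡ 6 = α_err ✓ (single-error assumption holds).
Step 4: error magnitude e = S_0/v_5 = S_0·∏_{j≠5}(α_5 − α_j) = 5·6 = 30 ≡ 8 (mod 11).
Step 5: correct position 5: c_5 = r_5 − e = 8 − 8 ≡ 0 (mod 11). Hence c = [1, 10, 5, 3, 0].
  Check: interpolating c through the α_i gives m(x) = 9 + 4·x (degree < 2) with m(α_i) = c_i for every i, so c is indeed a codeword.


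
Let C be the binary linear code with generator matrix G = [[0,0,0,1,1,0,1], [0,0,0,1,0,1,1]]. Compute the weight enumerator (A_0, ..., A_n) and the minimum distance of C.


Weight distribution: A_0 = 1, A_2 = 1, A_3 = 2. Minimum distance d = 2.

Enumerate all 2^2 = 4 messages m ∈ F_2^2.
For each, compute codeword c = mG in F_2^7, then tally its weight.
  m = 00 → c = 0000000, weight = 0.
  m = 10 → c = 0001101, weight = 3.
  m = 01 → c = 0001011, weight = 3.
  m = 11 → c = 0000110, weight = 2.
Tally weights:
  weight 0: 1 codewords.
  weight 2: 1 codewords.
  weight 3: 2 codewords.
Minimum distance d = smallest w > 0 with A_w > 0 = 2.
Sanity: Σ A_w = 4 = 2^2 = 4 ✓.


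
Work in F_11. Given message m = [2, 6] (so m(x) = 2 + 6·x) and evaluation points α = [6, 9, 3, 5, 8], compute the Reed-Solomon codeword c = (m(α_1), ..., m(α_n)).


c = [5, 1, 9, 10, 6]

Message polynomial: m(x) = 2 + 6·x (mod 11).
For each evaluation point α_i, compute m(α_i) mod 11:
  α_1 = 6: Horner steps 6 → 5, so m(6) = 5.
  α_2 = 9: Horner steps 6 → 1, so m(9) = 1.
  α_3 = 3: Horner steps 6 → 9, so m(3) = 9.
  α_4 = 5: Horner steps 6 → 10, so m(5) = 10.
  α_5 = 8: Horner steps 6 → 6, so m(8) = 6.
Codeword c = [5, 1, 9, 10, 6] ∈ F_11^5.
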